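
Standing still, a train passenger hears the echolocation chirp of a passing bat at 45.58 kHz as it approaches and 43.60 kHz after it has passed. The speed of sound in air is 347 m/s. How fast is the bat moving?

7.7 m/s

f₁/f₂ = (v + v_s)/(v − v_s), so v_s = v · (f₁ − f₂)/(f₁ + f₂).
v_s = 347 × (45.58 − 43.60)/(45.58 + 43.60) = 347 × 1.98/89.18 ≈ 7.7 m/s.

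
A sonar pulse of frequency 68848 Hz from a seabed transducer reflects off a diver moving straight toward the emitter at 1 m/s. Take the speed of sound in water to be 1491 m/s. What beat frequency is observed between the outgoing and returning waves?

92 Hz

The diver first receives the wave as a moving observer: f₁ = f₀ · (v + u)/v = 68848 × (1491 + 1)/1491 ≈ 68894.2 Hz.
On reflection it acts as a source moving toward the stationary detector: f₂ = f₁ · v/(v − u) = 68894.2 × 1491/1490 ≈ 68940.4 Hz.
Beat frequency: |f₂ − f₀| = 2u·f₀/(v − u) = 2 × 1 × 68848/1490 ≈ 92 Hz.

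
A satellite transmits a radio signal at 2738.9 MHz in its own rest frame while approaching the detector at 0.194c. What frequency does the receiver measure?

3333.6 MHz

Relativistic Doppler for frequency: f' = f₀ · √((1 + β)/(1 − β)).
f' = 2738.9 × √(1.1940/0.8060) = 2738.9 × 1.21712 ≈ 3333.6 MHz.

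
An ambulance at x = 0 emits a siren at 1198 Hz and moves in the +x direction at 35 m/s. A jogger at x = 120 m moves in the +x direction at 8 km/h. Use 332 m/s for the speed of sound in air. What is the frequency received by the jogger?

8 km/h = 2.222 m/s.
The observer lies on the +x side, so the source is heading toward the observer and the observer is heading away from the source.
General Doppler shift: f' = f · (v − v_o)/(v − v_s).
f' = 1198 × (332 − 2.222)/(332 − 35) = 1198 × 329.78/297 ≈ 1330 Hz.

1330 Hz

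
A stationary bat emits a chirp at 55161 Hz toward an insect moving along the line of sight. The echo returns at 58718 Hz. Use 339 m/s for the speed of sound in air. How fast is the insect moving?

Double Doppler shift off a moving reflector: f₂ = f₀ · (v + u)/(v − u) (u > 0 toward emitter).
Rearranging, u = v · (f₂ − f₀)/(f₂ + f₀) = 339 × 3557/113879 ≈ 10.6 m/s.
So the insect is moving at 10.6 m/s toward the emitter.

10.6 m/s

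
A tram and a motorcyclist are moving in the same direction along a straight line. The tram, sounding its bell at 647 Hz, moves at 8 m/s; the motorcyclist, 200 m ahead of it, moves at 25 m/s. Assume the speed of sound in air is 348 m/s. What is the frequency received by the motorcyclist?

The motorcyclist is ahead, so the tram is moving toward it while the motorcyclist is moving away from the tram.
With source approaching and observer receding, f' = f · (v − v_o)/(v − v_s).
f' = 647 × (348 − 25)/(348 − 8) = 647 × 323/340 ≈ 615 Hz.

615 Hz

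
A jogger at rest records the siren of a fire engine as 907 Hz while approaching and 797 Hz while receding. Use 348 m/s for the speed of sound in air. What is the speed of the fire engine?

f₁/f₂ = (v + v_s)/(v − v_s), so v_s = v · (f₁ − f₂)/(f₁ + f₂).
v_s = 348 × (907 − 797)/(907 + 797) = 348 × 110/1704 ≈ 22.5 m/s.

22.5 m/s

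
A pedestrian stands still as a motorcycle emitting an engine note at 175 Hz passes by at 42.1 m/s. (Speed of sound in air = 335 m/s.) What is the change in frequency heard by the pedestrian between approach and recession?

Approaching: f₁ = f · v/(v − v_s) = 175 × 335/292.9 ≈ 200.2 Hz.
Receding: f₂ = f · v/(v + v_s) = 175 × 335/377.1 ≈ 155.5 Hz.
Drop: f₁ − f₂ = 2f·v·v_s/(v² − v_s²) = 2 × 175 × 335 × 42.1/(335² − 42.1²) ≈ 44.7 Hz.

44.7 Hz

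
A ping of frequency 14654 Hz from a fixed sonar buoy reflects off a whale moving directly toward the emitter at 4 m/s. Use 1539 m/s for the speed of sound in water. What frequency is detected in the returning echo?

At the whale (a moving observer), f₁ = f₀ · (v + u)/v = 14654 × 1543/1539 ≈ 14692 Hz.
On reflection it acts as a source moving toward the stationary detector: f₂ = f₁ · v/(v − u) = 14692 × 1539/1535 ≈ 14730 Hz.
Equivalently f₂ = f₀ · (v + u)/(v − u).

14730 Hz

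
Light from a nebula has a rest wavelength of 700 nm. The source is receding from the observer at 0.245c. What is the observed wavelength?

Relativistic Doppler for wavelength: λ' = λ₀ · √((1 + β)/(1 − β)).
λ' = 700 × √(1.2450/0.7550) = 700 × 1.28414 ≈ 898.9 nm.

898.9 nm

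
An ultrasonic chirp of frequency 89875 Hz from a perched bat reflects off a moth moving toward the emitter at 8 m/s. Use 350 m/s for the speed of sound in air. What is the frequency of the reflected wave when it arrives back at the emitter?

94080 Hz

At the moth (a moving observer), f₁ = f₀ · (v + u)/v = 89875 × 358/350 ≈ 91929 Hz.
On reflection it acts as a source moving toward the stationary detector: f₂ = f₁ · v/(v − u) = 91929 × 350/342 ≈ 94080 Hz.
Equivalently f₂ = f₀ · (v + u)/(v − u).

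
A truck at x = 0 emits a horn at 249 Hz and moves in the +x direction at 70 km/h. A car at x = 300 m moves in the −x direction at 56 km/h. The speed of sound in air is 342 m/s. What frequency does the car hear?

276 Hz

70 km/h = 19.44 m/s; 56 km/h = 15.56 m/s.
The observer lies on the +x side, so the source is heading toward the observer and the observer is heading toward the source.
Both move, so f' = f · (v + v_o)/(v − v_s).
f' = 249 × (342 + 15.56)/(342 − 19.44) = 249 × 357.56/322.56 ≈ 276 Hz.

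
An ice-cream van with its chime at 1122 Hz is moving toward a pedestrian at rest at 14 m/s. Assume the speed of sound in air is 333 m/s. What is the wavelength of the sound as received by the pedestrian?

28.4 cm

Moving source, stationary observer: f' = f · v/(v − v_s) since the source is approaching.
f' = 1122 × 333/(333 − 14) ≈ 1171 Hz.
λ' = v/f' = 333/1171.24 ≈ 28.4 cm.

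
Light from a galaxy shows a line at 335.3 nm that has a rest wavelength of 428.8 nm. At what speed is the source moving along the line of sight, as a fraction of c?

0.241

λ'/λ₀ = 0.7819 < 1 (blueshift), so the source is approaching.
λ'/λ₀ = √((1 − β)/(1 + β)) for an approaching source ⇒ β = (1 − r²)/(1 + r²) with r = λ'/λ₀.
β = (1 − 0.6114)/(1 + 0.6114) ≈ 0.241.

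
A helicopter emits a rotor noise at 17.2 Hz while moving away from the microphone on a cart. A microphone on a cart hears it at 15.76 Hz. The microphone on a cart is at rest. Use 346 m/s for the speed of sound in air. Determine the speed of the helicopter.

f' = f · v/(v + v_s) ⇒ v_s = v · |1 − f/f'|.
v_s = 346 × |1 − 17.2/15.76| = 346 × 0.09137 ≈ 32 m/s.

32 m/s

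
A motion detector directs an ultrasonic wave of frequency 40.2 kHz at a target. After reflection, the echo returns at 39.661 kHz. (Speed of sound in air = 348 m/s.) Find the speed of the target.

Double Doppler shift off a moving reflector: f₂ = f₀ · (v + u)/(v − u) (u > 0 toward emitter).
Rearranging, u = v · (f₂ − f₀)/(f₂ + f₀) = 348 × -0.539/79.861 ≈ -2.35 m/s.
So the target is moving at 2.35 m/s away from the emitter.

2.35 m/s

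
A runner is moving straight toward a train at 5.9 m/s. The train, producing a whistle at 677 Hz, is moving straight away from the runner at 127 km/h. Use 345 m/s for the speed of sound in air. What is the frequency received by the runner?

127 km/h = 35.28 m/s.
General Doppler shift: f' = f · (v + v_o)/(v + v_s).
f' = 677 × (345 + 5.9)/(345 + 35.28) = 677 × 350.9/380.28 ≈ 625 Hz.

625 Hz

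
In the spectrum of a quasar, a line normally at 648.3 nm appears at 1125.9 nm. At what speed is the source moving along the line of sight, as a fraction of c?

λ'/λ₀ = 1.7367 > 1 (redshift), so the source is receding.
λ'/λ₀ = √((1 + β)/(1 − β)) for a receding source ⇒ β = (r² − 1)/(r² + 1) with r = λ'/λ₀.
β = (3.0161 − 1)/(3.0161 + 1) ≈ 0.502.

0.502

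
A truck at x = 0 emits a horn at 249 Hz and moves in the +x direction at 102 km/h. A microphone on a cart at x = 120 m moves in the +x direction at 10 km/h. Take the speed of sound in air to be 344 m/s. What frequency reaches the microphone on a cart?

269 Hz

102 km/h = 28.33 m/s; 10 km/h = 2.778 m/s.
The observer lies on the +x side, so the source is heading toward the observer and the observer is heading away from the source.
Both move, so f' = f · (v − v_o)/(v − v_s).
f' = 249 × (344 − 2.778)/(344 − 28.33) = 249 × 341.22/315.67 ≈ 269 Hz.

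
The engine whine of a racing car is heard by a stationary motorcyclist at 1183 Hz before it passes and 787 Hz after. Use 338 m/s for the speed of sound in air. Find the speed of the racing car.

f₁/f₂ = (v + v_s)/(v − v_s), so v_s = v · (f₁ − f₂)/(f₁ + f₂).
v_s = 338 × (1183 − 787)/(1183 + 787) = 338 × 396/1970 ≈ 68 m/s.

68 m/s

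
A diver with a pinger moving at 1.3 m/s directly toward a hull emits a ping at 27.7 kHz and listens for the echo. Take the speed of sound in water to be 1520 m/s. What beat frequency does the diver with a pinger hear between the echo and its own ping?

The hull receives the sound from a moving source: f₁ = f₀ · v/(v − v_e) = 27.7 × 1520/1518.7 ≈ 27.7237 kHz.
On the return leg the diver with a pinger is a moving observer: f₂ = f₁ · (v + v_e)/v = 27.7237 × 1521.3/1520 ≈ 27.7474 kHz.
Equivalently f₂ = f₀ · (v + v_e)/(v − v_e).
Beat against the emitted tone (with f₀ = 27700 Hz): |f₂ − f₀| = 2v_e·f₀/(v − v_e) = 2 × 1.3 × 27700/1518.7 ≈ 47.4 Hz.

47.4 Hz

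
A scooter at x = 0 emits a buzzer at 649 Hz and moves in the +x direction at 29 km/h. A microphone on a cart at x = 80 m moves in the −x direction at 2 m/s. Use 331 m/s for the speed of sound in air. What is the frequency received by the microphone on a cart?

669 Hz

29 km/h = 8.056 m/s.
The observer lies on the +x side, so the source is heading toward the observer and the observer is heading toward the source.
Both move, so f' = f · (v + v_o)/(v − v_s).
f' = 649 × (331 + 2)/(331 − 8.056) = 649 × 333/322.94 ≈ 669 Hz.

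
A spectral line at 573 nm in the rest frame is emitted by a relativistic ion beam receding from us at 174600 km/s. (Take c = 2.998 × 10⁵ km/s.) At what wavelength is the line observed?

1115.4 nm

β = v/c = 174600/299800 = 0.5824.
Relativistic Doppler for wavelength: λ' = λ₀ · √((1 + β)/(1 − β)).
λ' = 573 × √(1.5824/0.4176) = 573 × 1.94657 ≈ 1115.4 nm.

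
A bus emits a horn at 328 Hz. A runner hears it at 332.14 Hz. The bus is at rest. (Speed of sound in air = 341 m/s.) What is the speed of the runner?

f' > f, so the runner is approaching.
f' = f · (v + v_o)/v ⇒ v_o = v · |f'/f − 1|.
v_o = 341 × |332.14/328 − 1| = 341 × 0.01262 ≈ 4.3 m/s.

4.3 m/s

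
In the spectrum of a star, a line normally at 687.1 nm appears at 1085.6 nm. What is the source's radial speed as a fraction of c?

0.428

λ'/λ₀ = 1.5800 > 1 (redshift), so the source is receding.
λ'/λ₀ = √((1 + β)/(1 − β)) for a receding source ⇒ β = (r² − 1)/(r² + 1) with r = λ'/λ₀.
β = (2.4963 − 1)/(2.4963 + 1) ≈ 0.428.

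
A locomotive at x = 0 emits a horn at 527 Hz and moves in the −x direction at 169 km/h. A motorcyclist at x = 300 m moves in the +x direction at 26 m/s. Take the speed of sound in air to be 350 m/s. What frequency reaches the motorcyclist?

169 km/h = 46.94 m/s.
The observer lies on the +x side, so the source is heading away from the observer and the observer is heading away from the source.
General Doppler shift: f' = f · (v − v_o)/(v + v_s).
f' = 527 × (350 − 26)/(350 + 46.94) = 527 × 324/396.94 ≈ 430 Hz.

430 Hz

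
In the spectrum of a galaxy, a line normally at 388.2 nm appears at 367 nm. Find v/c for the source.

λ'/λ₀ = 0.9454 < 1 (blueshift), so the source is approaching.
λ'/λ₀ = √((1 − β)/(1 + β)) for an approaching source ⇒ β = (1 − r²)/(1 + r²) with r = λ'/λ₀.
β = (1 − 0.8938)/(1 + 0.8938) ≈ 0.056.

0.056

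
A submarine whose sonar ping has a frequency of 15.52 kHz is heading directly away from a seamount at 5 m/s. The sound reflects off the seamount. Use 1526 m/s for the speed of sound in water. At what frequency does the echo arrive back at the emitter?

The seamount receives the sound from a moving source: f₁ = f₀ · v/(v + v_e) = 15.52 × 1526/1531 ≈ 15.47 kHz.
On the return leg the submarine is a moving observer: f₂ = f₁ · (v − v_e)/v = 15.47 × 1521/1526 ≈ 15.42 kHz.
Equivalently f₂ = f₀ · (v − v_e)/(v + v_e).

15.42 kHz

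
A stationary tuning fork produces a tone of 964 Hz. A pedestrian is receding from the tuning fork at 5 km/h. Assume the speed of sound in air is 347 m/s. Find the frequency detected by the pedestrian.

5 km/h = 1.389 m/s.
Only the observer moves, away from the source, so f' = f · (v − v_o)/v.
f' = 964 × (347 − 1.389)/347 = 964 × 345.61/347 ≈ 960 Hz.

960 Hz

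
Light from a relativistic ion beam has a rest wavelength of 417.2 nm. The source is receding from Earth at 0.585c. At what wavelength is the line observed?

815.3 nm

Relativistic Doppler for wavelength: λ' = λ₀ · √((1 + β)/(1 − β)).
λ' = 417.2 × √(1.5850/0.4150) = 417.2 × 1.95430 ≈ 815.3 nm.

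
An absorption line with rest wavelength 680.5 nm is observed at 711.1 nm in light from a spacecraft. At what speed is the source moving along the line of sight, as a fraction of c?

0.044c

λ'/λ₀ = 1.0450 > 1 (redshift), so the source is receding.
λ'/λ₀ = √((1 + β)/(1 − β)) for a receding source ⇒ β = (r² − 1)/(r² + 1) with r = λ'/λ₀.
β = (1.0920 − 1)/(1.0920 + 1) ≈ 0.044.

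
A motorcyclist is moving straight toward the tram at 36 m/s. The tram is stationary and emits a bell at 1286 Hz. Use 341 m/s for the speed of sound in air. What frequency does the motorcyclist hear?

Moving observer, stationary source: f' = f · (v + v_o)/v.
f' = 1286 × (341 + 36)/341 = 1286 × 377/341 ≈ 1422 Hz.

1422 Hz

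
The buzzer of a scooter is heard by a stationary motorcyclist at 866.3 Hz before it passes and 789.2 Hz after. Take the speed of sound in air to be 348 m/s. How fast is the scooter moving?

f₁/f₂ = (v + v_s)/(v − v_s), so v_s = v · (f₁ − f₂)/(f₁ + f₂).
v_s = 348 × (866.3 − 789.2)/(866.3 + 789.2) = 348 × 77.1/1655.5 ≈ 16.2 m/s.

16.2 m/s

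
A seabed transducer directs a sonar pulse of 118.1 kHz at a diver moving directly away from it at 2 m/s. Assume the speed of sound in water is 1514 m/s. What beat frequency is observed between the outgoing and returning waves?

312 Hz

At the diver (a moving observer), f₁ = f₀ · (v − u)/v = 118.1 × 1512/1514 ≈ 117.944 kHz.
The reflection then acts as a moving source: f₂ = f₁ · v/(v + u) ≈ 117.788 kHz.
Equivalently f₂ = f₀ · (v − u)/(v + u).
Beat frequency (with f₀ = 118100 Hz): |f₂ − f₀| = 2u·f₀/(v + u) = 2 × 2 × 118100/1516 ≈ 312 Hz.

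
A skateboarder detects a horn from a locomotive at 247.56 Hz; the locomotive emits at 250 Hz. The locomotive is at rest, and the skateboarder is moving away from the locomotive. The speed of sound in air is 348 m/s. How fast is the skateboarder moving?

f' = f · (v − v_o)/v ⇒ v_o = v · |f'/f − 1|.
v_o = 348 × |247.56/250 − 1| = 348 × 0.00976 ≈ 3.4 m/s.

3.4 m/s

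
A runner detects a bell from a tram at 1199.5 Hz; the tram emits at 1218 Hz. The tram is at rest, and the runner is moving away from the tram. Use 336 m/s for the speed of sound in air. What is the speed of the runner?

f' = f · (v − v_o)/v ⇒ v_o = v · |f'/f − 1|.
v_o = 336 × |1199.5/1218 − 1| = 336 × 0.01519 ≈ 5.1 m/s.

5.1 m/s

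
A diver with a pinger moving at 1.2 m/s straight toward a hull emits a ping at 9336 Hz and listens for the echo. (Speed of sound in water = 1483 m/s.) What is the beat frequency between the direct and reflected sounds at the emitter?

15.1 Hz

The hull receives the sound from a moving source: f₁ = f₀ · v/(v − v_e) = 9336 × 1483/1481.8 ≈ 9343.56 Hz.
On the return leg the diver with a pinger is a moving observer: f₂ = f₁ · (v + v_e)/v = 9343.56 × 1484.2/1483 ≈ 9351.12 Hz.
Equivalently f₂ = f₀ · (v + v_e)/(v − v_e).
Beat against the emitted tone: |f₂ − f₀| = 2v_e·f₀/(v − v_e) = 2 × 1.2 × 9336/1481.8 ≈ 15.1 Hz.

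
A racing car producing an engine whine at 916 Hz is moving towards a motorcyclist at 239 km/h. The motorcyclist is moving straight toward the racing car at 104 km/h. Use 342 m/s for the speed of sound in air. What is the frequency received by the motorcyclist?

239 km/h = 66.39 m/s; 104 km/h = 28.89 m/s.
General Doppler shift: f' = f · (v + v_o)/(v − v_s).
f' = 916 × (342 + 28.89)/(342 − 66.39) = 916 × 370.89/275.61 ≈ 1233 Hz.

1233 Hz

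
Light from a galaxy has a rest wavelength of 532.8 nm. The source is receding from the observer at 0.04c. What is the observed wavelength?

Relativistic Doppler for wavelength: λ' = λ₀ · √((1 + β)/(1 − β)).
λ' = 532.8 × √(1.0400/0.9600) = 532.8 × 1.04083 ≈ 554.6 nm.

554.6 nm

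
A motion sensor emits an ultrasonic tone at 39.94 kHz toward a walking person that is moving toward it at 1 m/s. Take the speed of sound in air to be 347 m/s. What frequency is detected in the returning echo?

The walking person first receives the wave as a moving observer: f₁ = f₀ · (v + u)/v = 39.94 × (347 + 1)/347 ≈ 40.1 kHz.
The reflection then acts as a moving source: f₂ = f₁ · v/(v − u) ≈ 40.2 kHz.
Equivalently f₂ = f₀ · (v + u)/(v − u).

40.2 kHz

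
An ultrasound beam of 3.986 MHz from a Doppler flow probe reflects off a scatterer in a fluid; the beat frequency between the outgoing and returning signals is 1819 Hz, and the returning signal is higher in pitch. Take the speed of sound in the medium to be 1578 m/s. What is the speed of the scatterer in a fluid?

0.36 m/s

Double Doppler shift off a moving reflector: f₂ = f₀ · (v + u)/(v − u) (u > 0 toward emitter).
Returning signal is higher, so f₂ = f₀ + Δf = 3986000 + 1819 = 3987819 Hz.
Rearranging, u = v · (f₂ − f₀)/(f₂ + f₀) = 1578 × 1819/7973819 ≈ 0.36 m/s.
So the scatterer in a fluid is moving at 0.36 m/s toward the emitter.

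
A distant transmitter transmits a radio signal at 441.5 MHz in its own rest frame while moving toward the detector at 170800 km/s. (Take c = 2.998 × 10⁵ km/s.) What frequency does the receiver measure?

843.3 MHz

β = v/c = 170800/299800 = 0.5697.
Relativistic Doppler for frequency: f' = f₀ · √((1 + β)/(1 − β)).
f' = 441.5 × √(1.5697/0.4303) = 441.5 × 1.90999 ≈ 843.3 MHz.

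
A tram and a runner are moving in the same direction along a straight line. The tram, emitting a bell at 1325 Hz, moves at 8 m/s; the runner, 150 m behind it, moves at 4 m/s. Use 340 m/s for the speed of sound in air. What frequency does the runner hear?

1310 Hz

The runner is behind, so the tram is moving away from it while the runner is moving toward the tram.
With source receding and observer approaching, f' = f · (v + v_o)/(v + v_s).
f' = 1325 × (340 + 4)/(340 + 8) = 1325 × 344/348 ≈ 1310 Hz.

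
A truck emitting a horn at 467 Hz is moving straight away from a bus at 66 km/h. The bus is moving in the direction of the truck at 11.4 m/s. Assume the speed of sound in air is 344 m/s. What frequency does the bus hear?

458 Hz

66 km/h = 18.33 m/s.
General Doppler shift: f' = f · (v + v_o)/(v + v_s).
f' = 467 × (344 + 11.4)/(344 + 18.33) = 467 × 355.4/362.33 ≈ 458 Hz.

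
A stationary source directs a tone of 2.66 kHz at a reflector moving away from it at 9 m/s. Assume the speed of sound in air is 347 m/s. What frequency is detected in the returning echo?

2.53 kHz

The reflector first receives the wave as a moving observer: f₁ = f₀ · (v − u)/v = 2.66 × (347 − 9)/347 ≈ 2.59 kHz.
On reflection it acts as a source moving away from the stationary detector: f₂ = f₁ · v/(v + u) = 2.59 × 347/356 ≈ 2.53 kHz.
Equivalently f₂ = f₀ · (v − u)/(v + u).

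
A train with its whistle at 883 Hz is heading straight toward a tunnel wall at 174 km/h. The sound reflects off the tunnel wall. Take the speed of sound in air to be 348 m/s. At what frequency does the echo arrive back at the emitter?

1168 Hz

174 km/h = 48.33 m/s.
The tunnel wall receives the sound from a moving source: f₁ = f₀ · v/(v − v_e) = 883 × 348/299.67 ≈ 1025 Hz.
On the return leg the train is a moving observer: f₂ = f₁ · (v + v_e)/v = 1025 × 396.33/348 ≈ 1168 Hz.
Equivalently f₂ = f₀ · (v + v_e)/(v − v_e).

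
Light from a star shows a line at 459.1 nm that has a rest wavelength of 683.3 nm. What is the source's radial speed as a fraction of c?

λ'/λ₀ = 0.6719 < 1 (blueshift), so the source is approaching.
λ'/λ₀ = √((1 − β)/(1 + β)) for an approaching source ⇒ β = (1 − r²)/(1 + r²) with r = λ'/λ₀.
β = (1 − 0.4514)/(1 + 0.4514) ≈ 0.378.

0.378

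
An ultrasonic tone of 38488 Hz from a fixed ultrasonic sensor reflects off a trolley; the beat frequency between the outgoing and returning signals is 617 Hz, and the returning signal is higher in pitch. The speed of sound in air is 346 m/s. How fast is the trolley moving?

Double Doppler shift off a moving reflector: f₂ = f₀ · (v + u)/(v − u) (u > 0 toward emitter).
Returning signal is higher, so f₂ = f₀ + Δf = 38488 + 617 = 39105 Hz.
Rearranging, u = v · (f₂ − f₀)/(f₂ + f₀) = 346 × 617/77593 ≈ 2.75 m/s.
So the trolley is moving at 2.75 m/s toward the emitter.

2.75 m/s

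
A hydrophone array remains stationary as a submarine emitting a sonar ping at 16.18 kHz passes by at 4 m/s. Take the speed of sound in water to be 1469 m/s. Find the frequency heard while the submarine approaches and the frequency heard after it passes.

Approaching: f₁ = f · v/(v − v_s) = 16.18 × 1469/1465 ≈ 16.22 kHz.
Receding: f₂ = f · v/(v + v_s) = 16.18 × 1469/1473 ≈ 16.14 kHz.

16.22 kHz approaching; 16.14 kHz receding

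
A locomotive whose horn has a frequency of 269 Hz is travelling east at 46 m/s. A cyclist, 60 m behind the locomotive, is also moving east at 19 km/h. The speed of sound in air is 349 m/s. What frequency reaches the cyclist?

19 km/h = 5.278 m/s.
The cyclist is behind, so the locomotive is moving away from it while the cyclist is moving toward the locomotive.
General Doppler shift: f' = f · (v + v_o)/(v + v_s).
f' = 269 × (349 + 5.278)/(349 + 46) = 269 × 354.28/395 ≈ 241 Hz.

241 Hz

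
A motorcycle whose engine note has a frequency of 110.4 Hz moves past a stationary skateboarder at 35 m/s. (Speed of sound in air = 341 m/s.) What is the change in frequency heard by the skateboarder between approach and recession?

Approaching: f₁ = f · v/(v − v_s) = 110.4 × 341/306 ≈ 123.0 Hz.
Receding: f₂ = f · v/(v + v_s) = 110.4 × 341/376 ≈ 100.1 Hz.
Drop: f₁ − f₂ = 2f·v·v_s/(v² − v_s²) = 2 × 110.4 × 341 × 35/(341² − 35²) ≈ 22.9 Hz.

22.9 Hz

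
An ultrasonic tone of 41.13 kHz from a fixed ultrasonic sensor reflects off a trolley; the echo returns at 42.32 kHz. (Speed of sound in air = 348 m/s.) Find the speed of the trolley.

Double Doppler shift off a moving reflector: f₂ = f₀ · (v + u)/(v − u) (u > 0 toward emitter).
Rearranging, u = v · (f₂ − f₀)/(f₂ + f₀) = 348 × 1.19/83.45 ≈ 5.0 m/s.
So the trolley is moving at 5.0 m/s toward the emitter.

5.0 m/s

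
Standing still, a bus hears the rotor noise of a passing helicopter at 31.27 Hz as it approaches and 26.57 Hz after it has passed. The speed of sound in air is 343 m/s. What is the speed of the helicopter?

f₁/f₂ = (v + v_s)/(v − v_s), so v_s = v · (f₁ − f₂)/(f₁ + f₂).
v_s = 343 × (31.27 − 26.57)/(31.27 + 26.57) = 343 × 4.70/57.84 ≈ 28 m/s.

28 m/s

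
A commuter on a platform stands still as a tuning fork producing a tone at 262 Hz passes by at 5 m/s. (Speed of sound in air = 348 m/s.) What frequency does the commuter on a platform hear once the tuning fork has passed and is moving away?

Receding: f₂ = f · v/(v + v_s) = 262 × 348/353 ≈ 258 Hz.

258 Hz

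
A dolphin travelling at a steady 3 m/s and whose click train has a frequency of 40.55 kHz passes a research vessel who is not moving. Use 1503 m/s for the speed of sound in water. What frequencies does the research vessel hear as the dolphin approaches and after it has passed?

Approaching: f₁ = f · v/(v − v_s) = 40.55 × 1503/1500 ≈ 40.6 kHz.
Receding: f₂ = f · v/(v + v_s) = 40.55 × 1503/1506 ≈ 40.5 kHz.

40.6 kHz approaching; 40.5 kHz receding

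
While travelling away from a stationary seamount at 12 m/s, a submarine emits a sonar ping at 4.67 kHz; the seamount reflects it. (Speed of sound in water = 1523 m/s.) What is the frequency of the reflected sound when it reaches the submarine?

4.60 kHz

The seamount receives the sound from a moving source: f₁ = f₀ · v/(v + v_e) = 4.67 × 1523/1535 ≈ 4.63 kHz.
On the return leg the submarine is a moving observer: f₂ = f₁ · (v − v_e)/v = 4.63 × 1511/1523 ≈ 4.60 kHz.
Equivalently f₂ = f₀ · (v − v_e)/(v + v_e).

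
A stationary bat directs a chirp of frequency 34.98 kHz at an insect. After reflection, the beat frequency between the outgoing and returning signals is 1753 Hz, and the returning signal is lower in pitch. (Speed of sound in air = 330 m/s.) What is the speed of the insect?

Double Doppler shift off a moving reflector: f₂ = f₀ · (v + u)/(v − u) (u > 0 toward emitter).
Returning signal is lower, so f₂ = f₀ − Δf = 34980 − 1753 = 33227 Hz.
Rearranging, u = v · (f₂ − f₀)/(f₂ + f₀) = 330 × -1753/68207 ≈ -8.5 m/s.
So the insect is moving at 8.5 m/s away from the emitter.

8.5 m/s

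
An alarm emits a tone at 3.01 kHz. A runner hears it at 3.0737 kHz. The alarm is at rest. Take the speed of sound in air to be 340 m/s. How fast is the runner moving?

7.2 m/s

f' > f, so the runner is approaching.
f' = f · (v + v_o)/v ⇒ v_o = v · |f'/f − 1|.
v_o = 340 × |3.0737/3.01 − 1| = 340 × 0.02116 ≈ 7.2 m/s.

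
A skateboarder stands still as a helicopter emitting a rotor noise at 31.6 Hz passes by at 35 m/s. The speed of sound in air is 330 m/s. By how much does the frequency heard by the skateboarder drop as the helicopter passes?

6.78 Hz

Approaching: f₁ = f · v/(v − v_s) = 31.6 × 330/295 ≈ 35.35 Hz.
Receding: f₂ = f · v/(v + v_s) = 31.6 × 330/365 ≈ 28.57 Hz.
Drop: f₁ − f₂ = 2f·v·v_s/(v² − v_s²) = 2 × 31.6 × 330 × 35/(330² − 35²) ≈ 6.78 Hz.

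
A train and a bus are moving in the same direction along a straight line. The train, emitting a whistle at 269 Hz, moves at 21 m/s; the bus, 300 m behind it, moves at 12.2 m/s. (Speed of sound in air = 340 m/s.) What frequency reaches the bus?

262 Hz

The bus is behind, so the train is moving away from it while the bus is moving toward the train.
General Doppler shift: f' = f · (v + v_o)/(v + v_s).
f' = 269 × (340 + 12.2)/(340 + 21) = 269 × 352.2/361 ≈ 262 Hz.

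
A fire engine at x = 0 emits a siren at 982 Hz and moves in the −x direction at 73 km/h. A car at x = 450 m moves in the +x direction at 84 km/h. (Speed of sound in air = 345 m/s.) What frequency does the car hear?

73 km/h = 20.28 m/s; 84 km/h = 23.33 m/s.
The observer lies on the +x side, so the source is heading away from the observer and the observer is heading away from the source.
Both move, so f' = f · (v − v_o)/(v + v_s).
f' = 982 × (345 − 23.33)/(345 + 20.28) = 982 × 321.67/365.28 ≈ 865 Hz.

865 Hz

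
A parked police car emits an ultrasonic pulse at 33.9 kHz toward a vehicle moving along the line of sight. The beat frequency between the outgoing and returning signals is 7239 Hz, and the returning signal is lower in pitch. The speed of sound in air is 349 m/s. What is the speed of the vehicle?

42 m/s

Double Doppler shift off a moving reflector: f₂ = f₀ · (v + u)/(v − u) (u > 0 toward emitter).
Returning signal is lower, so f₂ = f₀ − Δf = 33900 − 7239 = 26661 Hz.
Rearranging, u = v · (f₂ − f₀)/(f₂ + f₀) = 349 × -7239/60561 ≈ -42 m/s.
So the vehicle is moving at 42 m/s away from the emitter.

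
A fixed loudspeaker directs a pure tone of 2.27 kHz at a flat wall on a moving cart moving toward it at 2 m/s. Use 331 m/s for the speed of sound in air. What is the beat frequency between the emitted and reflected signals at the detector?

27.6 Hz

The flat wall on a moving cart first receives the wave as a moving observer: f₁ = f₀ · (v + u)/v = 2.27 × (331 + 2)/331 ≈ 2.2837 kHz.
On reflection it acts as a source moving toward the stationary detector: f₂ = f₁ · v/(v − u) = 2.2837 × 331/329 ≈ 2.2976 kHz.
Beat frequency (with f₀ = 2270 Hz): |f₂ − f₀| = 2u·f₀/(v − u) = 2 × 2 × 2270/329 ≈ 27.6 Hz.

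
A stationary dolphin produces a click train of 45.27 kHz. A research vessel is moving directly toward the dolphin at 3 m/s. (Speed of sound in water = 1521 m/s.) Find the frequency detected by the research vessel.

Only the observer moves, toward the source, so f' = f · (v + v_o)/v.
f' = 45.27 × (1521 + 3)/1521 = 45.27 × 1524/1521 ≈ 45.4 kHz.

45.4 kHz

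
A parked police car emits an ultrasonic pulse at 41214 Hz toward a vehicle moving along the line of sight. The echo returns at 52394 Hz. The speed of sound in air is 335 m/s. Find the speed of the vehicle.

Double Doppler shift off a moving reflector: f₂ = f₀ · (v + u)/(v − u) (u > 0 toward emitter).
Rearranging, u = v · (f₂ − f₀)/(f₂ + f₀) = 335 × 11180/93608 ≈ 40 m/s.
So the vehicle is moving at 40 m/s toward the emitter.

40 m/s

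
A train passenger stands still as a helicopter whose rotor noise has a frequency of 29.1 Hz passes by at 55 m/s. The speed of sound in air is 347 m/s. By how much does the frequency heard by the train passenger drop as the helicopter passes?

9.46 Hz

Approaching: f₁ = f · v/(v − v_s) = 29.1 × 347/292 ≈ 34.58 Hz.
Receding: f₂ = f · v/(v + v_s) = 29.1 × 347/402 ≈ 25.12 Hz.
Drop: f₁ − f₂ = 2f·v·v_s/(v² − v_s²) = 2 × 29.1 × 347 × 55/(347² − 55²) ≈ 9.46 Hz.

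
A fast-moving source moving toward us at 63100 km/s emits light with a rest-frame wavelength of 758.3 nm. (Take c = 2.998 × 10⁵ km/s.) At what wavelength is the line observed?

β = v/c = 63100/299800 = 0.2105.
Relativistic Doppler for wavelength: λ' = λ₀ · √((1 − β)/(1 + β)).
λ' = 758.3 × √(0.7895/1.2105) = 758.3 × 0.80762 ≈ 612.4 nm.

612.4 nm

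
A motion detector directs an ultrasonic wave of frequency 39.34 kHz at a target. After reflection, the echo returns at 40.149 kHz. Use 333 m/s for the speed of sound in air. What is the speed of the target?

3.4 m/s

Double Doppler shift off a moving reflector: f₂ = f₀ · (v + u)/(v − u) (u > 0 toward emitter).
Rearranging, u = v · (f₂ − f₀)/(f₂ + f₀) = 333 × 0.809/79.489 ≈ 3.4 m/s.
So the target is moving at 3.4 m/s toward the emitter.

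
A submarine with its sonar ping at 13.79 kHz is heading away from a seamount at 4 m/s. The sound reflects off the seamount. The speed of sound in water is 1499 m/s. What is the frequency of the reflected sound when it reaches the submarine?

13.72 kHz

The seamount receives the sound from a moving source: f₁ = f₀ · v/(v + v_e) = 13.79 × 1499/1503 ≈ 13.75 kHz.
On the return leg the submarine is a moving observer: f₂ = f₁ · (v − v_e)/v = 13.75 × 1495/1499 ≈ 13.72 kHz.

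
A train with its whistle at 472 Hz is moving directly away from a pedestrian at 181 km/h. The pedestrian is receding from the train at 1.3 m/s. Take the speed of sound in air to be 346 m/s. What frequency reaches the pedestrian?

181 km/h = 50.28 m/s.
With source receding and observer receding, f' = f · (v − v_o)/(v + v_s).
f' = 472 × (346 − 1.3)/(346 + 50.28) = 472 × 344.7/396.28 ≈ 411 Hz.

411 Hz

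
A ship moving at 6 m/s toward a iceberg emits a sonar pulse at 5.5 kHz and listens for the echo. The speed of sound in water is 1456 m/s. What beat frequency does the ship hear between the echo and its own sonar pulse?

The iceberg receives the sound from a moving source: f₁ = f₀ · v/(v − v_e) = 5.5 × 1456/1450 ≈ 5.5228 kHz.
On the return leg the ship is a moving observer: f₂ = f₁ · (v + v_e)/v = 5.5228 × 1462/1456 ≈ 5.5455 kHz.
Equivalently f₂ = f₀ · (v + v_e)/(v − v_e).
Beat against the emitted tone (with f₀ = 5500 Hz): |f₂ − f₀| = 2v_e·f₀/(v − v_e) = 2 × 6 × 5500/1450 ≈ 45.5 Hz.

45.5 Hz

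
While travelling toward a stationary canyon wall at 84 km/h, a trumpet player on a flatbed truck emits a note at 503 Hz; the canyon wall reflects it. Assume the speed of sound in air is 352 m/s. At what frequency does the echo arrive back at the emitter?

574 Hz

84 km/h = 23.33 m/s.
The canyon wall receives the sound from a moving source: f₁ = f₀ · v/(v − v_e) = 503 × 352/328.67 ≈ 539 Hz.
On the return leg the trumpet player on a flatbed truck is a moving observer: f₂ = f₁ · (v + v_e)/v = 539 × 375.33/352 ≈ 574 Hz.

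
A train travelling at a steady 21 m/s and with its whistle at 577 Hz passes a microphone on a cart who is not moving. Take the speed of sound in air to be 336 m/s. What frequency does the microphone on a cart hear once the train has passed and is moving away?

Receding: f₂ = f · v/(v + v_s) = 577 × 336/357 ≈ 543 Hz.

543 Hz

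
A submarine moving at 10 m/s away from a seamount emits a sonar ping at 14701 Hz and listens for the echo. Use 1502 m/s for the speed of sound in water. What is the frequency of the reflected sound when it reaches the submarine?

14507 Hz

The seamount receives the sound from a moving source: f₁ = f₀ · v/(v + v_e) = 14701 × 1502/1512 ≈ 14604 Hz.
On the return leg the submarine is a moving observer: f₂ = f₁ · (v − v_e)/v = 14604 × 1492/1502 ≈ 14507 Hz.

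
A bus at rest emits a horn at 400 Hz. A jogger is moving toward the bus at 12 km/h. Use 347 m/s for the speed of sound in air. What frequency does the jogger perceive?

404 Hz

12 km/h = 3.333 m/s.
Moving observer, stationary source: f' = f · (v + v_o)/v.
f' = 400 × (347 + 3.333)/347 = 400 × 350.33/347 ≈ 404 Hz.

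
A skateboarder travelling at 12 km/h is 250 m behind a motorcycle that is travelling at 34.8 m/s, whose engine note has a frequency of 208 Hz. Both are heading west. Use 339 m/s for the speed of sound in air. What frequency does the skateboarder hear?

190 Hz

12 km/h = 3.333 m/s.
The skateboarder is behind, so the motorcycle is moving away from it while the skateboarder is moving toward the motorcycle.
With source receding and observer approaching, f' = f · (v + v_o)/(v + v_s).
f' = 208 × (339 + 3.333)/(339 + 34.8) = 208 × 342.33/373.8 ≈ 190 Hz.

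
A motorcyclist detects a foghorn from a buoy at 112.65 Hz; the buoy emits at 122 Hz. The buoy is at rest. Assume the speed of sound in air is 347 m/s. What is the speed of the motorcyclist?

f' < f, so the motorcyclist is receding.
f' = f · (v − v_o)/v ⇒ v_o = v · |f'/f − 1|.
v_o = 347 × |112.65/122 − 1| = 347 × 0.07664 ≈ 27 m/s.

27 m/s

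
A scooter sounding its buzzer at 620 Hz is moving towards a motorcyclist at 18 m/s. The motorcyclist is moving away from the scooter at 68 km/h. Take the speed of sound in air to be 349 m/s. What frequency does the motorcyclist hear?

68 km/h = 18.89 m/s.
General Doppler shift: f' = f · (v − v_o)/(v − v_s).
f' = 620 × (349 − 18.89)/(349 − 18) = 620 × 330.11/331 ≈ 618 Hz.

618 Hz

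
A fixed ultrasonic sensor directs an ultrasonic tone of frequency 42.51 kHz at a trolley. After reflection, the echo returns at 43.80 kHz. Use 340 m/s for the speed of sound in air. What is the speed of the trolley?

Double Doppler shift off a moving reflector: f₂ = f₀ · (v + u)/(v − u) (u > 0 toward emitter).
Rearranging, u = v · (f₂ − f₀)/(f₂ + f₀) = 340 × 1.29/86.31 ≈ 5.1 m/s.
So the trolley is moving at 5.1 m/s toward the emitter.

5.1 m/s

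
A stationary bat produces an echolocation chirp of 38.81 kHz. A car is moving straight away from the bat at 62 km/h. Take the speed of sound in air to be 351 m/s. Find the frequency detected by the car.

36.9 kHz

62 km/h = 17.22 m/s.
Moving observer, stationary source: f' = f · (v − v_o)/v.
f' = 38.81 × (351 − 17.22)/351 = 38.81 × 333.78/351 ≈ 36.9 kHz.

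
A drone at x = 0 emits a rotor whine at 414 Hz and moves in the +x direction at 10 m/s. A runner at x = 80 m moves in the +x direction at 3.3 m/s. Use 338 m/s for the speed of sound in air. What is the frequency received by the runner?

422 Hz

The observer lies on the +x side, so the source is heading toward the observer and the observer is heading away from the source.
Both move, so f' = f · (v − v_o)/(v − v_s).
f' = 414 × (338 − 3.3)/(338 − 10) = 414 × 334.7/328 ≈ 422 Hz.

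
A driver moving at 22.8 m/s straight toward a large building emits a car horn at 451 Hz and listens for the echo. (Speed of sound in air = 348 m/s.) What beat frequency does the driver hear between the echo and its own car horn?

The large building receives the sound from a moving source: f₁ = f₀ · v/(v − v_e) = 451 × 348/325.2 ≈ 482.6 Hz.
On the return leg the driver is a moving observer: f₂ = f₁ · (v + v_e)/v = 482.6 × 370.8/348 ≈ 514.2 Hz.
Equivalently f₂ = f₀ · (v + v_e)/(v − v_e).
Beat against the emitted tone: |f₂ − f₀| = 2v_e·f₀/(v − v_e) = 2 × 22.8 × 451/325.2 ≈ 63 Hz.

63 Hz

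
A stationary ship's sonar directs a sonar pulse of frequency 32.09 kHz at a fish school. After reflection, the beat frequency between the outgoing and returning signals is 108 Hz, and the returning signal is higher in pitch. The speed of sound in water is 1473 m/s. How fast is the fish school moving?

Double Doppler shift off a moving reflector: f₂ = f₀ · (v + u)/(v − u) (u > 0 toward emitter).
Returning signal is higher, so f₂ = f₀ + Δf = 32090 + 108 = 32198 Hz.
Rearranging, u = v · (f₂ − f₀)/(f₂ + f₀) = 1473 × 108/64288 ≈ 2.47 m/s.
So the fish school is moving at 2.47 m/s toward the emitter.

2.47 m/s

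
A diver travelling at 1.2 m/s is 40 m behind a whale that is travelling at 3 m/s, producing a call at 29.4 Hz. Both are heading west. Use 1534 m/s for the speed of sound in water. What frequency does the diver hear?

The diver is behind, so the whale is moving away from it while the diver is moving toward the whale.
Both move, so f' = f · (v + v_o)/(v + v_s).
f' = 29.4 × (1534 + 1.2)/(1534 + 3) = 29.4 × 1535.2/1537 ≈ 29.4 Hz.

29.4 Hz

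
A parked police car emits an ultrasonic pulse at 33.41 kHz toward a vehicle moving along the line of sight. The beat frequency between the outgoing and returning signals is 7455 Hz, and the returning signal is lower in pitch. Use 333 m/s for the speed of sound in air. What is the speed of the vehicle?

Double Doppler shift off a moving reflector: f₂ = f₀ · (v + u)/(v − u) (u > 0 toward emitter).
Returning signal is lower, so f₂ = f₀ − Δf = 33410 − 7455 = 25955 Hz.
Rearranging, u = v · (f₂ − f₀)/(f₂ + f₀) = 333 × -7455/59365 ≈ -42 m/s.
So the vehicle is moving at 42 m/s away from the emitter.

42 m/s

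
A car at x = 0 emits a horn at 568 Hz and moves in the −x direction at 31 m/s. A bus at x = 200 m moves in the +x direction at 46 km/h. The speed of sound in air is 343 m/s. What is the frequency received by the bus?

502 Hz

46 km/h = 12.78 m/s.
The observer lies on the +x side, so the source is heading away from the observer and the observer is heading away from the source.
General Doppler shift: f' = f · (v − v_o)/(v + v_s).
f' = 568 × (343 − 12.78)/(343 + 31) = 568 × 330.22/374 ≈ 502 Hz.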